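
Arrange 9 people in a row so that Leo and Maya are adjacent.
Treat as block: (9-1)! × 2! = 40320 × 2 = 80640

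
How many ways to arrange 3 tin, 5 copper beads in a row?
8! / (3! × 5!) = 56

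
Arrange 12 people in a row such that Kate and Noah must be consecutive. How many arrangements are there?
Treat the 2 as one block: (12-2+1)! × 2! = 39916800 × 2 = 79833600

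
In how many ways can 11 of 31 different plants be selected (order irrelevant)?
C(31,11) = 31!/(11!×20!) = 84672315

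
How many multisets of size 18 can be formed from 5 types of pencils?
C(18+5-1, 5-1) = C(22, 4) = 7315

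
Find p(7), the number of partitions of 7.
Pentagonal recurrence p(n) = p(n-1) + p(n-2) - p(n-5) - p(n-7) + p(n-12) + p(n-15) - ... gives p(0..6) = 1, 1, 2, 3, 5, 7, 11. p(7) = p(6) + p(5) - p(2) - p(0) = 11 + 7 - 2 - 1 = 15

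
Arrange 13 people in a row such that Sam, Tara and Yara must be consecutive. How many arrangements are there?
Treat the 3 as one block: (13-3+1)! × 3! = 39916800 × 6 = 239500800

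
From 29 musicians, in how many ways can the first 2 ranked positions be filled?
P(29,2) = 29!/(29-2)! = 812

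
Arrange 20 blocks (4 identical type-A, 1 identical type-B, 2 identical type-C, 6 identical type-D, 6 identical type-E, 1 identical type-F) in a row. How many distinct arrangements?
20! / (4! × 1! × 2! × 6! × 6! × 1!) = 97772875200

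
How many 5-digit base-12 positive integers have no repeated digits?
First digit: 11 choices (nonzero). Then descending: 11 × 11 × 10 × 9 × 8 = 87120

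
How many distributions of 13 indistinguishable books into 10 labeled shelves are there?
C(13+10-1, 10-1) = C(22, 9) = 497420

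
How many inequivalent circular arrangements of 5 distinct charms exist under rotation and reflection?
(5-1)!/2 = 24/2 = 12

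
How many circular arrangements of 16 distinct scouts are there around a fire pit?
Circular: fix one position, arrange the rest. (16-1)! = 1307674368000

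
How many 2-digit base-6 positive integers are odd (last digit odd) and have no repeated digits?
Last∈{1,3,5}. Last=0: 0. Last nonzero: 3×4×P(4,0) = 12. Total = 12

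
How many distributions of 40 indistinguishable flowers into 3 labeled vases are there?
C(40+3-1, 3-1) = C(42, 2) = 861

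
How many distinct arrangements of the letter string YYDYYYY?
7! / (1! × 6!) = 7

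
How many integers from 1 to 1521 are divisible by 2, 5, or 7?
⌊1521/2⌋+⌊1521/5⌋+⌊1521/7⌋ - ⌊1521/10⌋-⌊1521/14⌋-⌊1521/35⌋ + ⌊1521/70⌋ = 760+304+217 - 152-108-43 + 21 = 999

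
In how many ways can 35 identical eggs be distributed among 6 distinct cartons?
C(35+6-1, 6-1) = C(40, 5) = 658008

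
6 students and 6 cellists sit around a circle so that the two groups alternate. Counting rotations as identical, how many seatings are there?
Fix one of the students: (6-1)! ways for the remaining students, × 6! ways for the cellists = 120 × 720 = 86400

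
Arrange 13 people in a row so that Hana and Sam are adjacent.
Treat as block: (13-1)! × 2! = 479001600 × 2 = 958003200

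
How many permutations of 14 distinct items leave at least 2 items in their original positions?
Exactly j fixed points: C(14,j)·!(14-j); sum over j ≥ 2 (derangement numbers via !m = (m-1)·(!(m-1) + !(m-2)): !0..!12 = 1, 0, 1, 2, 9, 44, 265, 1854, 14833, 133496, 1334961, 14684570, 176214841). Σ_{j=2}^{14} C(14,j)·!(14-j) = C(14,2)·!12 + C(14,3)·!11 + C(14,4)·!10 + C(14,5)·!9 + C(14,6)·!8 + C(14,7)·!7 + C(14,8)·!6 + C(14,9)·!5 + C(14,10)·!4 + C(14,11)·!3 + C(14,12)·!2 + C(14,13)·!1 + C(14,14)·!0 = 91·176214841 + 364·14684570 + 1001·1334961 + 2002·133496 + 3003·14833 + 3432·1854 + 3003·265 + 2002·44 + 1001·9 + 364·2 + 91·1 + 14·0 + 1·1 = 23036089103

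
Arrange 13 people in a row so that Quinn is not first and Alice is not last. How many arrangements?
By inclusion-exclusion: 13! - 2×(13-1)! + (13-2)! = 6227020800 - 958003200 + 39916800 = 5308934400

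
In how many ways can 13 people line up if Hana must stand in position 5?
Fix one position: (13-1)! = 479001600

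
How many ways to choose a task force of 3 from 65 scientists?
C(65,3) = 65!/(3!×62!) = 43680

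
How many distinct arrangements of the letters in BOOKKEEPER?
10! / (1! × 2! × 2! × 3! × 1! × 1!) = 151200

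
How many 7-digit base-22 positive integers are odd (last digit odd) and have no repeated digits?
Last∈{1,3,5,7,9,11,13,15,17,19,21}. Last=0: 0. Last nonzero: 11×20×P(20,5) = 409305600. Total = 409305600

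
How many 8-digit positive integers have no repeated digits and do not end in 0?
Last digit: 9 nonzero choices. First digit: 8 (nonzero, ≠last). Middle 6: P(8,6) = 20160. Total = 1451520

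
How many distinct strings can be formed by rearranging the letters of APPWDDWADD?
10! / (4! × 2! × 2! × 2!) = 18900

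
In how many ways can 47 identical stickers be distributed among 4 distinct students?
C(47+4-1, 4-1) = C(50, 3) = 19600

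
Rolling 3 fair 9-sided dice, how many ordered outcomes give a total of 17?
Coefficient of x^17 in (x + x² + ... + x^9)^3. By inclusion-exclusion on dice exceeding 9: Σ_j (-1)^j C(3,j)·C(17-1-9j, 2) = C(3,0)·C(16,2) - C(3,1)·C(7,2) = 1·120 - 3·21 = 57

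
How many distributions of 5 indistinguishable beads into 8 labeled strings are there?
C(5+8-1, 8-1) = C(12, 7) = 792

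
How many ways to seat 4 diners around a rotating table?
Circular: fix one position, arrange the rest. (4-1)! = 6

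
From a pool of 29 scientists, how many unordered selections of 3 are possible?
C(29,3) = 29!/(3!×26!) = 3654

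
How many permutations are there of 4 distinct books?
4! = 24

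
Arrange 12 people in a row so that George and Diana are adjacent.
Treat as block: (12-1)! × 2! = 39916800 × 2 = 79833600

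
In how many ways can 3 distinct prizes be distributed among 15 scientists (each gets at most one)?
P(15,3) = 15!/(15-3)! = 2730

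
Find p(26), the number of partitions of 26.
Pentagonal recurrence p(n) = p(n-1) + p(n-2) - p(n-5) - p(n-7) + p(n-12) + p(n-15) - ... gives p(0..25) = 1, 1, 2, 3, 5, 7, 11, 15, 22, 30, 42, 56, 77, 101, 135, 176, 231, 297, 385, 490, 627, 792, 1002, 1255, 1575, 1958. p(26) = p(25) + p(24) - p(21) - p(19) + p(14) + p(11) - p(4) - p(0) = 1958 + 1575 - 792 - 490 + 135 + 56 - 5 - 1 = 2436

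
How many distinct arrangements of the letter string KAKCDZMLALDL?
12! / (2! × 3! × 1! × 2! × 1! × 2! × 1!) = 9979200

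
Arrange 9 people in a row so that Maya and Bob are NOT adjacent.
Total - adjacent = 9! - (9-1)!×2 = 362880 - 80640 = 282240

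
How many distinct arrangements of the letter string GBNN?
4! / (1! × 2! × 1!) = 12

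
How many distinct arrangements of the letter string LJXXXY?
6! / (3! × 1! × 1! × 1!) = 120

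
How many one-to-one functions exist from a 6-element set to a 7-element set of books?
P(7,6) = 7!/(7-6)! = 5040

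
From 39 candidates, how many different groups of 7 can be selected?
C(39,7) = 39!/(7!×32!) = 15380937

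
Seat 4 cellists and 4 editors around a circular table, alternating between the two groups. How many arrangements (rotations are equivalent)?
Fix one of the cellists: (4-1)! ways for the remaining cellists, × 4! ways for the editors = 6 × 24 = 144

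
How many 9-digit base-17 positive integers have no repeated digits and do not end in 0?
Last digit: 16 nonzero choices. First digit: 15 (nonzero, ≠last). Middle 7: P(15,7) = 32432400. Total = 7783776000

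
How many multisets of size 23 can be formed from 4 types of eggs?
C(23+4-1, 4-1) = C(26, 3) = 2600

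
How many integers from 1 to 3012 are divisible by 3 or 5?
⌊3012/3⌋ + ⌊3012/5⌋ - ⌊3012/15⌋ = 1004 + 602 - 200 = 1406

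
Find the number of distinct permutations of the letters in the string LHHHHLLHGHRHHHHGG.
17! / (3! × 1! × 3! × 10!) = 2722720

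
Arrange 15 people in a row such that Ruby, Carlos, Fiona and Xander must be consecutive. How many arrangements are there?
Treat the 4 as one block: (15-4+1)! × 4! = 479001600 × 24 = 11496038400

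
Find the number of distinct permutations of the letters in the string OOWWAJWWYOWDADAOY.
17! / (5! × 4! × 1! × 2! × 2! × 3!) = 5145940800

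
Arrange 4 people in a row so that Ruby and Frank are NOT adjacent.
Total - adjacent = 4! - (4-1)!×2 = 24 - 12 = 12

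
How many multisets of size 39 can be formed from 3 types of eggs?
C(39+3-1, 3-1) = C(41, 2) = 820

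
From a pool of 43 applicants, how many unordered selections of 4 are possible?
C(43,4) = 43!/(4!×39!) = 123410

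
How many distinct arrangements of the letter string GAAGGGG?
7! / (5! × 2!) = 21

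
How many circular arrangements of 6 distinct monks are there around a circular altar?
Circular: fix one position, arrange the rest. (6-1)! = 120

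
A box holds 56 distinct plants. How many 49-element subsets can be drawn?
C(56,49) = 56!/(49!×7!) = 231917400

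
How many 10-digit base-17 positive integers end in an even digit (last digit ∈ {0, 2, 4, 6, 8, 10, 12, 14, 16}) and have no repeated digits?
Last∈{0,2,4,6,8,10,12,14,16}. Last=0: 4151347200. Last nonzero: 8×15×P(15,8) = 31135104000. Total = 35286451200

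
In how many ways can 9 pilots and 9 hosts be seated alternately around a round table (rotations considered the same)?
Fix one of the pilots: (9-1)! ways for the remaining pilots, × 9! ways for the hosts = 40320 × 362880 = 14631321600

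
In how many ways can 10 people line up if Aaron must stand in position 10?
Fix one position: (10-1)! = 362880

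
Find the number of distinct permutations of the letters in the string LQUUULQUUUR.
11! / (1! × 2! × 6! × 2!) = 13860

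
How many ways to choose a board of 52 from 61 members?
C(61,52) = 61!/(52!×9!) = 17341763505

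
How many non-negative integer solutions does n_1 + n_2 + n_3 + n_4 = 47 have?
C(47+4-1, 4-1) = C(50, 3) = 19600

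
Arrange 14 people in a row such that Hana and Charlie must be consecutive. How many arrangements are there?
Treat the 2 as one block: (14-2+1)! × 2! = 6227020800 × 2 = 12454041600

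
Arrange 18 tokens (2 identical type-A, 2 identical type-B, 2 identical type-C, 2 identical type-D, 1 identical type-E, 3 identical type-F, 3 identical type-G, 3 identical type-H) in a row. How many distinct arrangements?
18! / (2! × 2! × 2! × 2! × 1! × 3! × 3! × 3!) = 1852538688000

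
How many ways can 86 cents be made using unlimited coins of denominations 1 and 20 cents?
Coefficient of x^86 in 1/(1-x^1) · 1/(1-x^20). Use j coins of 20 for j = 0..⌊86/20⌋ = 4, the rest in 1s: 4 + 1 = 5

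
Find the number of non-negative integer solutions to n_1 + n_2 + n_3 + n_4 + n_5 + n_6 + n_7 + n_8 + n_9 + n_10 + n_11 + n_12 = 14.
C(14+12-1, 12-1) = C(25, 11) = 4457400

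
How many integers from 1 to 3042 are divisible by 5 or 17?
⌊3042/5⌋ + ⌊3042/17⌋ - ⌊3042/85⌋ = 608 + 178 - 35 = 751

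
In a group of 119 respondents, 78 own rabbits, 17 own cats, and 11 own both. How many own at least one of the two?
|A∪B| = |A| + |B| - |A∩B| = 78 + 17 - 11 = 84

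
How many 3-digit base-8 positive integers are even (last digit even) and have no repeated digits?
Last∈{0,2,4,6}. Last=0: 42. Last nonzero: 3×6×P(6,1) = 108. Total = 150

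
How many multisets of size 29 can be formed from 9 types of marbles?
C(29+9-1, 9-1) = C(37, 8) = 38608020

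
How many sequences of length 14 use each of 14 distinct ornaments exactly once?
14! = 87178291200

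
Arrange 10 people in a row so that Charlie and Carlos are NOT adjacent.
Total - adjacent = 10! - (10-1)!×2 = 3628800 - 725760 = 2903040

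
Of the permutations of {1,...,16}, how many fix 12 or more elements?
Exactly j fixed points: C(16,j)·!(16-j); sum over j ≥ 12 (derangement numbers via !m = (m-1)·(!(m-1) + !(m-2)): !0..!4 = 1, 0, 1, 2, 9). Σ_{j=12}^{16} C(16,j)·!(16-j) = C(16,12)·!4 + C(16,13)·!3 + C(16,14)·!2 + C(16,15)·!1 + C(16,16)·!0 = 1820·9 + 560·2 + 120·1 + 16·0 + 1·1 = 17621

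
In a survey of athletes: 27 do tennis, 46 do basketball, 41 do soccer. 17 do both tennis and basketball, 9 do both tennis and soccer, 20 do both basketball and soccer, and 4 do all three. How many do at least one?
|A∪B∪C| = 27+46+41-17-9-20+4 = 72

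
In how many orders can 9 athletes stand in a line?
9! = 362880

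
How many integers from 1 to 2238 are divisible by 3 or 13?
⌊2238/3⌋ + ⌊2238/13⌋ - ⌊2238/39⌋ = 746 + 172 - 57 = 861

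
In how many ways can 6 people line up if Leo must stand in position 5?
Fix one position: (6-1)! = 120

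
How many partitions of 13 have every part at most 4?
Let r_j(i) = number of partitions of i into parts ≤ j, for i = 0..13. r_1(i) = 1 for all i; r_j(i) = r_{j-1}(i) + r_j(i-j). Rows j = 2..4: ≤2: 1 1 2 2 3 3 4 4 5 5 6 6 7 7; ≤3: 1 1 2 3 4 5 7 8 10 12 14 16 19 21; ≤4: 1 1 2 3 5 6 9 11 15 18 23 27 34 39. r_4(13) = 39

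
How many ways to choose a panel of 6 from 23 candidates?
C(23,6) = 23!/(6!×17!) = 100947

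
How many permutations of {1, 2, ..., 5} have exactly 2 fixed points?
Choose the 2 fixed points C(5,2) = 10, derange the rest: !3 = Σ_{j=0}^{3} (-1)^j·3!/j! = 6 - 6 + 3 - 1 = 2. Product = 10 × 2 = 20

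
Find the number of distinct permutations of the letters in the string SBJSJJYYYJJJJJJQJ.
17! / (1! × 2! × 10! × 3! × 1!) = 8168160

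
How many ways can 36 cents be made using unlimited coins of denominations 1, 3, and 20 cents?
Coefficient of x^36 in 1/(1-x^1) · 1/(1-x^3) · 1/(1-x^20). Case on j = number of 20-cent coins (j = 0..1); remainder r = 36 - 20j is made from {1,3} in ⌊r/3⌋+1 ways. r = 36, 16 → 13 + 6 = 19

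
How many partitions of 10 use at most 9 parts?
By conjugation, equals partitions of 10 into parts ≤ 9. Let r_j(i) = number of partitions of i into parts ≤ j, for i = 0..10. r_1(i) = 1 for all i; r_j(i) = r_{j-1}(i) + r_j(i-j). Rows j = 2..9: ≤2: 1 1 2 2 3 3 4 4 5 5 6; ≤3: 1 1 2 3 4 5 7 8 10 12 14; ≤4: 1 1 2 3 5 6 9 11 15 18 23; ≤5: 1 1 2 3 5 7 10 13 18 23 30; ≤6: 1 1 2 3 5 7 11 14 20 26 35; ≤7: 1 1 2 3 5 7 11 15 21 28 38; ≤8: 1 1 2 3 5 7 11 15 22 29 40; ≤9: 1 1 2 3 5 7 11 15 22 30 41. r_9(10) = 41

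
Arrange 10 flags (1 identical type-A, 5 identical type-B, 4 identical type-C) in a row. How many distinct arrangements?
10! / (1! × 5! × 4!) = 1260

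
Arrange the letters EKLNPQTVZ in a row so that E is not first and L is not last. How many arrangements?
By inclusion-exclusion: 9! - 2×(9-1)! + (9-2)! = 362880 - 80640 + 5040 = 287280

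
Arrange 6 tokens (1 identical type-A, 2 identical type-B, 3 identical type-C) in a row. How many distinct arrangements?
6! / (1! × 2! × 3!) = 60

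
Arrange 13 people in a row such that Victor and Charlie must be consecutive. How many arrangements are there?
Treat the 2 as one block: (13-2+1)! × 2! = 479001600 × 2 = 958003200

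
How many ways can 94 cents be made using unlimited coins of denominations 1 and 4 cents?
Coefficient of x^94 in 1/(1-x^1) · 1/(1-x^4). Use j coins of 4 for j = 0..⌊94/4⌋ = 23, the rest in 1s: 23 + 1 = 24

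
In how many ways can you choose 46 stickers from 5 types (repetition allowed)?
C(46+5-1, 5-1) = C(50, 4) = 230300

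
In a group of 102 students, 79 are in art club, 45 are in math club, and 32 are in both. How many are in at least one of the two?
|A∪B| = |A| + |B| - |A∩B| = 79 + 45 - 32 = 92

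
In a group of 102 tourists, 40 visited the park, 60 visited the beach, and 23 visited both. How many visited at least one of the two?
|A∪B| = |A| + |B| - |A∩B| = 40 + 60 - 23 = 77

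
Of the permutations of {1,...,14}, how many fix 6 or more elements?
Exactly j fixed points: C(14,j)·!(14-j); sum over j ≥ 6 (derangement numbers via !m = (m-1)·(!(m-1) + !(m-2)): !0..!8 = 1, 0, 1, 2, 9, 44, 265, 1854, 14833). Σ_{j=6}^{14} C(14,j)·!(14-j) = C(14,6)·!8 + C(14,7)·!7 + C(14,8)·!6 + C(14,9)·!5 + C(14,10)·!4 + C(14,11)·!3 + C(14,12)·!2 + C(14,13)·!1 + C(14,14)·!0 = 3003·14833 + 3432·1854 + 3003·265 + 2002·44 + 1001·9 + 364·2 + 91·1 + 14·0 + 1·1 = 51800139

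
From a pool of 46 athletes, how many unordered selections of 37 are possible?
C(46,37) = 46!/(37!×9!) = 1101716330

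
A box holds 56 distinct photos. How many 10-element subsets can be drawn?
C(56,10) = 56!/(10!×46!) = 35607051480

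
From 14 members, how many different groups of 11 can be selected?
C(14,11) = 14!/(11!×3!) = 364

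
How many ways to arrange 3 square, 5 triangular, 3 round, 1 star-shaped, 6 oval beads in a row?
18! / (3! × 5! × 3! × 1! × 6!) = 2058376320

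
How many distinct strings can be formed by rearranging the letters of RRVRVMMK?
8! / (3! × 2! × 2! × 1!) = 1680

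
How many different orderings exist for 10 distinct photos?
10! = 3628800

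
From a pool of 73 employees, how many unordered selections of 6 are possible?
C(73,6) = 73!/(6!×67!) = 170230452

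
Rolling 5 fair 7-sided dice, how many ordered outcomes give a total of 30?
Coefficient of x^30 in (x + x² + ... + x^7)^5. By inclusion-exclusion on dice exceeding 7: Σ_j (-1)^j C(5,j)·C(30-1-7j, 4) = C(5,0)·C(29,4) - C(5,1)·C(22,4) + C(5,2)·C(15,4) - C(5,3)·C(8,4) = 1·23751 - 5·7315 + 10·1365 - 10·70 = 126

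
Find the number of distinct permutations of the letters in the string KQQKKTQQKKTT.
12! / (5! × 3! × 4!) = 27720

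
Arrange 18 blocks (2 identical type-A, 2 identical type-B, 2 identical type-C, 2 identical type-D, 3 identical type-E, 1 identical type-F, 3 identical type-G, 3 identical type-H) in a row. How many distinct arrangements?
18! / (2! × 2! × 2! × 2! × 3! × 1! × 3! × 3!) = 1852538688000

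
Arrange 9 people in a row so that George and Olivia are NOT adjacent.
Total - adjacent = 9! - (9-1)!×2 = 362880 - 80640 = 282240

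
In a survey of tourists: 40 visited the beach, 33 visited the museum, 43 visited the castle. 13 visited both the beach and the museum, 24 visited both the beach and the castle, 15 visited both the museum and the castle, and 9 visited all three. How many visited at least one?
|A∪B∪C| = 40+33+43-13-24-15+9 = 73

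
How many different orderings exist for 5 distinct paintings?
5! = 120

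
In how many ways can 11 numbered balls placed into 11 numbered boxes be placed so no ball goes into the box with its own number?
!11 = Σ_{j=0}^{11} (-1)^j·11!/j! = 39916800 - 39916800 + 19958400 - 6652800 + 1663200 - 332640 + 55440 - 7920 + 990 - 110 + 11 - 1 = 14684570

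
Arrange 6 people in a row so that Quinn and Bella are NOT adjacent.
Total - adjacent = 6! - (6-1)!×2 = 720 - 240 = 480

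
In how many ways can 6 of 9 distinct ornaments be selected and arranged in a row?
P(9,6) = 9!/(9-6)! = 60480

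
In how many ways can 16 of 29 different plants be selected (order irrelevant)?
C(29,16) = 29!/(16!×13!) = 67863915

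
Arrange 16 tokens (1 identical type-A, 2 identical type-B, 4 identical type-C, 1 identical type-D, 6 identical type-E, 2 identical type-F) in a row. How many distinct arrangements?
16! / (1! × 2! × 4! × 1! × 6! × 2!) = 302702400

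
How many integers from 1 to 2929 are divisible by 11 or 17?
⌊2929/11⌋ + ⌊2929/17⌋ - ⌊2929/187⌋ = 266 + 172 - 15 = 423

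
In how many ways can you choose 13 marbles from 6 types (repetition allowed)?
C(13+6-1, 6-1) = C(18, 5) = 8568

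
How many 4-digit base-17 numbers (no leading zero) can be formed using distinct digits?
First digit: 16 choices (nonzero). Then descending: 16 × 16 × 15 × 14 = 53760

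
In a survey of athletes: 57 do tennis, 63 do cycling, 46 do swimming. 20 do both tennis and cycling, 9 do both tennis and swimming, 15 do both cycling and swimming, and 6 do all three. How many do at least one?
|A∪B∪C| = 57+63+46-20-9-15+6 = 128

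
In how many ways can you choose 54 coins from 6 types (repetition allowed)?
C(54+6-1, 6-1) = C(59, 5) = 5006386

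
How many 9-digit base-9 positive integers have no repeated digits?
First digit: 8 choices (nonzero). Then descending: 8 × 8 × 7 × 6 × 5 × 4 × 3 × 2 × 1 = 322560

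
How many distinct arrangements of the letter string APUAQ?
5! / (1! × 1! × 1! × 2!) = 60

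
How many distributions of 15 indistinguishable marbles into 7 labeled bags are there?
C(15+7-1, 7-1) = C(21, 6) = 54264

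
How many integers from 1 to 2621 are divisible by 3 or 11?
⌊2621/3⌋ + ⌊2621/11⌋ - ⌊2621/33⌋ = 873 + 238 - 79 = 1032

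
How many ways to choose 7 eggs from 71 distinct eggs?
C(71,7) = 71!/(7!×64!) = 1329890705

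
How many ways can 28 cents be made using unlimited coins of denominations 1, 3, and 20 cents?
Coefficient of x^28 in 1/(1-x^1) · 1/(1-x^3) · 1/(1-x^20). Case on j = number of 20-cent coins (j = 0..1); remainder r = 28 - 20j is made from {1,3} in ⌊r/3⌋+1 ways. r = 28, 8 → 10 + 3 = 13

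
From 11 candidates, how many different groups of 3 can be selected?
C(11,3) = 11!/(3!×8!) = 165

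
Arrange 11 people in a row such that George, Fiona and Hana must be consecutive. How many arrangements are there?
Treat the 3 as one block: (11-3+1)! × 3! = 362880 × 6 = 2177280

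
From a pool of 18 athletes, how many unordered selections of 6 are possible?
C(18,6) = 18!/(6!×12!) = 18564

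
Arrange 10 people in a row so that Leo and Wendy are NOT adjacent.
Total - adjacent = 10! - (10-1)!×2 = 3628800 - 725760 = 2903040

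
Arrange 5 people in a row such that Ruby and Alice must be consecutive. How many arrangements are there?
Treat the 2 as one block: (5-2+1)! × 2! = 24 × 2 = 48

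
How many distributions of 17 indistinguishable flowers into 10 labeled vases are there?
C(17+10-1, 10-1) = C(26, 9) = 3124550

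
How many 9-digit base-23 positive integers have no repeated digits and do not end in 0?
Last digit: 22 nonzero choices. First digit: 21 (nonzero, ≠last). Middle 7: P(21,7) = 586051200. Total = 270755654400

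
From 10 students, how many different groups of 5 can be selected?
C(10,5) = 10!/(5!×5!) = 252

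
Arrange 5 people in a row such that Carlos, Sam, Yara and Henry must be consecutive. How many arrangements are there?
Treat the 4 as one block: (5-4+1)! × 4! = 2 × 24 = 48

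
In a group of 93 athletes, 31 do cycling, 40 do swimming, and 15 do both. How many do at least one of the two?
|A∪B| = |A| + |B| - |A∩B| = 31 + 40 - 15 = 56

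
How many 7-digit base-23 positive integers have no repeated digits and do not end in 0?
Last digit: 22 nonzero choices. First digit: 21 (nonzero, ≠last). Middle 5: P(21,5) = 2441880. Total = 1128148560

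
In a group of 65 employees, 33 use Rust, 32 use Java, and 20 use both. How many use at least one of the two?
|A∪B| = |A| + |B| - |A∩B| = 33 + 32 - 20 = 45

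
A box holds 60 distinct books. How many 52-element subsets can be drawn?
C(60,52) = 60!/(52!×8!) = 2558620845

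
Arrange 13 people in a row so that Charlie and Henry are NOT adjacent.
Total - adjacent = 13! - (13-1)!×2 = 6227020800 - 958003200 = 5269017600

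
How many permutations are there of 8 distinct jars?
8! = 40320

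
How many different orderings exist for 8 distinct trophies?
8! = 40320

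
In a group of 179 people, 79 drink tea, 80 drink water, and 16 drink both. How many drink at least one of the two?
|A∪B| = |A| + |B| - |A∩B| = 79 + 80 - 16 = 143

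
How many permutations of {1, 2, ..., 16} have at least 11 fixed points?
Exactly j fixed points: C(16,j)·!(16-j); sum over j ≥ 11 (derangement numbers via !m = (m-1)·(!(m-1) + !(m-2)): !0..!5 = 1, 0, 1, 2, 9, 44). Σ_{j=11}^{16} C(16,j)·!(16-j) = C(16,11)·!5 + C(16,12)·!4 + C(16,13)·!3 + C(16,14)·!2 + C(16,15)·!1 + C(16,16)·!0 = 4368·44 + 1820·9 + 560·2 + 120·1 + 16·0 + 1·1 = 209813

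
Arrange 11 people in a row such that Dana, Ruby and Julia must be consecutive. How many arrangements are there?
Treat the 3 as one block: (11-3+1)! × 3! = 362880 × 6 = 2177280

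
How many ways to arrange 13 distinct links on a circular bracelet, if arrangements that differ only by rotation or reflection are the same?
(13-1)!/2 = 479001600/2 = 239500800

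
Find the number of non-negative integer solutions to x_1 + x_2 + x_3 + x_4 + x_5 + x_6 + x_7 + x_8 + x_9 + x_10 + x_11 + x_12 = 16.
C(16+12-1, 12-1) = C(27, 11) = 13037895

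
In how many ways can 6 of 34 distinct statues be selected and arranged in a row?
P(34,6) = 34!/(34-6)! = 968330880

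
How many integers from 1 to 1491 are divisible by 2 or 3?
⌊1491/2⌋ + ⌊1491/3⌋ - ⌊1491/6⌋ = 745 + 497 - 248 = 994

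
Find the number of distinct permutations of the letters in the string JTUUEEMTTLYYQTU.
15! / (1! × 2! × 4! × 2! × 1! × 1! × 1! × 3!) = 2270268000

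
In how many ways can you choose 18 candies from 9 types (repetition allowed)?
C(18+9-1, 9-1) = C(26, 8) = 1562275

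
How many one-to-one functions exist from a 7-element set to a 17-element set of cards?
P(17,7) = 17!/(17-7)! = 98017920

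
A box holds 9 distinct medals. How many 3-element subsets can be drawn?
C(9,3) = 9!/(3!×6!) = 84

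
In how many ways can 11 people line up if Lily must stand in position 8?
Fix one position: (11-1)! = 3628800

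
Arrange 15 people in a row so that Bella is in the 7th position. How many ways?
Fix one position: (15-1)! = 87178291200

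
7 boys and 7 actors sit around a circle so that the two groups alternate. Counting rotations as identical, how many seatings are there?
Fix one of the boys: (7-1)! ways for the remaining boys, × 7! ways for the actors = 720 × 5040 = 3628800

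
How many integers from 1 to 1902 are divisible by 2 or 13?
⌊1902/2⌋ + ⌊1902/13⌋ - ⌊1902/26⌋ = 951 + 146 - 73 = 1024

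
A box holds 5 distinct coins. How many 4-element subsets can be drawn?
C(5,4) = 5!/(4!×1!) = 5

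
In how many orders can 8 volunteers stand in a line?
8! = 40320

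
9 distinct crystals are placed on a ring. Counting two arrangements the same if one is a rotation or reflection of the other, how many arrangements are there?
(9-1)!/2 = 40320/2 = 20160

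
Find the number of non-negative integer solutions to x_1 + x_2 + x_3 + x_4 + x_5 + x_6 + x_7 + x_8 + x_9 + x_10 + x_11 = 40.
C(40+11-1, 11-1) = C(50, 10) = 10272278170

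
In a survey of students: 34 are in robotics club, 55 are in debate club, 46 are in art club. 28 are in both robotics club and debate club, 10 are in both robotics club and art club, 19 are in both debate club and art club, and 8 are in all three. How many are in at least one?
|A∪B∪C| = 34+55+46-28-10-19+8 = 86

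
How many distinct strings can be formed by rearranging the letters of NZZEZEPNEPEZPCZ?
15! / (1! × 2! × 3! × 5! × 4!) = 37837800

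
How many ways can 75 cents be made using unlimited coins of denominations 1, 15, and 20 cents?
Coefficient of x^75 in 1/(1-x^1) · 1/(1-x^15) · 1/(1-x^20). Case on j = number of 20-cent coins (j = 0..3); remainder r = 75 - 20j is made from {1,15} in ⌊r/15⌋+1 ways. r = 75, 55, 35, 15 → 6 + 4 + 3 + 2 = 15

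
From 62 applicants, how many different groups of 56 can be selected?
C(62,56) = 62!/(56!×6!) = 61474519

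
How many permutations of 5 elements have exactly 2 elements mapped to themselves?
Choose the 2 fixed points C(5,2) = 10, derange the rest: !3 = Σ_{j=0}^{3} (-1)^j·3!/j! = 6 - 6 + 3 - 1 = 2. Product = 10 × 2 = 20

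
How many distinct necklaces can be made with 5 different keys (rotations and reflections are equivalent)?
(5-1)!/2 = 24/2 = 12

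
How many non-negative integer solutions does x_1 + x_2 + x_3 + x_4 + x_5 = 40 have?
C(40+5-1, 5-1) = C(44, 4) = 135751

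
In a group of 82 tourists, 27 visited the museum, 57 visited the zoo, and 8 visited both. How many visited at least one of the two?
|A∪B| = |A| + |B| - |A∩B| = 27 + 57 - 8 = 76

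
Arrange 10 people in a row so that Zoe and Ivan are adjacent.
Treat as block: (10-1)! × 2! = 362880 × 2 = 725760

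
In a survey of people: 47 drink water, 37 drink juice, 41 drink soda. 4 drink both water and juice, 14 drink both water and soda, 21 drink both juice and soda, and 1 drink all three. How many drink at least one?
|A∪B∪C| = 47+37+41-4-14-21+1 = 87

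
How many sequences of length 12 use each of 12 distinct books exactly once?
12! = 479001600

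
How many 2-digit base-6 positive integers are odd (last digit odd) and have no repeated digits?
Last∈{1,3,5}. Last=0: 0. Last nonzero: 3×4×P(4,0) = 12. Total = 12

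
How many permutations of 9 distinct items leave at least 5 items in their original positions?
Exactly j fixed points: C(9,j)·!(9-j); sum over j ≥ 5 (derangement numbers via !m = (m-1)·(!(m-1) + !(m-2)): !0..!4 = 1, 0, 1, 2, 9). Σ_{j=5}^{9} C(9,j)·!(9-j) = C(9,5)·!4 + C(9,6)·!3 + C(9,7)·!2 + C(9,8)·!1 + C(9,9)·!0 = 126·9 + 84·2 + 36·1 + 9·0 + 1·1 = 1339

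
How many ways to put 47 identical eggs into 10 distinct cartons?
C(47+10-1, 10-1) = C(56, 9) = 7575968400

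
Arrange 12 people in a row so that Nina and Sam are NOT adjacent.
Total - adjacent = 12! - (12-1)!×2 = 479001600 - 79833600 = 399168000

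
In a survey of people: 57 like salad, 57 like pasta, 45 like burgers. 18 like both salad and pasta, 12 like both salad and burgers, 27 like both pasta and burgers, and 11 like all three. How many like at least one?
|A∪B∪C| = 57+57+45-18-12-27+11 = 113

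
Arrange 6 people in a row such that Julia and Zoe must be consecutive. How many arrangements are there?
Treat the 2 as one block: (6-2+1)! × 2! = 120 × 2 = 240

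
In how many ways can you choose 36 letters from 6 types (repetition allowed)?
C(36+6-1, 6-1) = C(41, 5) = 749398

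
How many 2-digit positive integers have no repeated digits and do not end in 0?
Last digit: 9 nonzero choices. First digit: 8 (nonzero, ≠last). Middle 0: P(8,0) = 1. Total = 72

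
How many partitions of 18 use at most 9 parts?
By conjugation, equals partitions of 18 into parts ≤ 9. Let r_j(i) = number of partitions of i into parts ≤ j, for i = 0..18. r_1(i) = 1 for all i; r_j(i) = r_{j-1}(i) + r_j(i-j). Rows j = 2..9: ≤2: 1 1 2 2 3 3 4 4 5 5 6 6 7 7 8 8 9 9 10; ≤3: 1 1 2 3 4 5 7 8 10 12 14 16 19 21 24 27 30 33 37; ≤4: 1 1 2 3 5 6 9 11 15 18 23 27 34 39 47 54 64 72 84; ≤5: 1 1 2 3 5 7 10 13 18 23 30 37 47 57 70 84 101 119 141; ≤6: 1 1 2 3 5 7 11 14 20 26 35 44 58 71 90 110 136 163 199; ≤7: 1 1 2 3 5 7 11 15 21 28 38 49 65 82 105 131 164 201 248; ≤8: 1 1 2 3 5 7 11 15 22 29 40 52 70 89 116 146 186 230 288; ≤9: 1 1 2 3 5 7 11 15 22 30 41 54 73 94 123 157 201 252 318. r_9(18) = 318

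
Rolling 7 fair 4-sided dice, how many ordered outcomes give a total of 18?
Coefficient of x^18 in (x + x² + ... + x^4)^7. By inclusion-exclusion on dice exceeding 4: Σ_j (-1)^j C(7,j)·C(18-1-4j, 6) = C(7,0)·C(17,6) - C(7,1)·C(13,6) + C(7,2)·C(9,6) = 1·12376 - 7·1716 + 21·84 = 2128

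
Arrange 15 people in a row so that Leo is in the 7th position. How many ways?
Fix one position: (15-1)! = 87178291200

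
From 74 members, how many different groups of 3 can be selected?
C(74,3) = 74!/(3!×71!) = 64824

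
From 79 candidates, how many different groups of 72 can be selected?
C(79,72) = 79!/(72!×7!) = 2898753715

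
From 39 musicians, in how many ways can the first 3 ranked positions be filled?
P(39,3) = 39!/(39-3)! = 54834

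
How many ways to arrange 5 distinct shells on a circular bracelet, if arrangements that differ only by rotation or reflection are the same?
(5-1)!/2 = 24/2 = 12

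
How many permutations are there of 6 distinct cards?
6! = 720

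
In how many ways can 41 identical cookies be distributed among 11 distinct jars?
C(41+11-1, 11-1) = C(51, 10) = 12777711870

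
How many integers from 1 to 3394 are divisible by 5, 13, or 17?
⌊3394/5⌋+⌊3394/13⌋+⌊3394/17⌋ - ⌊3394/65⌋-⌊3394/85⌋-⌊3394/221⌋ + ⌊3394/1105⌋ = 678+261+199 - 52-39-15 + 3 = 1035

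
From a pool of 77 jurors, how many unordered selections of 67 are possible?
C(77,67) = 77!/(67!×10!) = 1096993404430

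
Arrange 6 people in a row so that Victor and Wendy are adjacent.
Treat as block: (6-1)! × 2! = 120 × 2 = 240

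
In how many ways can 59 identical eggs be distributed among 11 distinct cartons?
C(59+11-1, 11-1) = C(69, 10) = 340032449328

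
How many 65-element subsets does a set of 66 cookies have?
C(66,65) = 66!/(65!×1!) = 66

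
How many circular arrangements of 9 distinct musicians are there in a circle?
Circular: fix one position, arrange the rest. (9-1)! = 40320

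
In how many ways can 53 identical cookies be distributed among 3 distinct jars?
C(53+3-1, 3-1) = C(55, 2) = 1485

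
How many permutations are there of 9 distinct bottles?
9! = 362880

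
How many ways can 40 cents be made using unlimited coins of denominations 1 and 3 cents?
Coefficient of x^40 in 1/(1-x^1) · 1/(1-x^3). Use j coins of 3 for j = 0..⌊40/3⌋ = 13, the rest in 1s: 13 + 1 = 14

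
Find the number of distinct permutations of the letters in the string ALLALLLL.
8! / (2! × 6!) = 28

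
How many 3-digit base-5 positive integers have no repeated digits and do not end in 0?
Last digit: 4 nonzero choices. First digit: 3 (nonzero, ≠last). Middle 1: P(3,1) = 3. Total = 36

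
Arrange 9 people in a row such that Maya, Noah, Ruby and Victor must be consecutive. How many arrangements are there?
Treat the 4 as one block: (9-4+1)! × 4! = 720 × 24 = 17280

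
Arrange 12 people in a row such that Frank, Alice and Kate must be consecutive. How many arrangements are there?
Treat the 3 as one block: (12-3+1)! × 3! = 3628800 × 6 = 21772800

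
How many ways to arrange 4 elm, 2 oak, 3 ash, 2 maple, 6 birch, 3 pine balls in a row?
20! / (4! × 2! × 3! × 2! × 6! × 3!) = 977728752000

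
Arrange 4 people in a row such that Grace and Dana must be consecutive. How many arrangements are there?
Treat the 2 as one block: (4-2+1)! × 2! = 6 × 2 = 12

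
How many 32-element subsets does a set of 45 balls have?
C(45,32) = 45!/(32!×13!) = 73006209045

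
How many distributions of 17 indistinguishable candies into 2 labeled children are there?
C(17+2-1, 2-1) = C(18, 1) = 18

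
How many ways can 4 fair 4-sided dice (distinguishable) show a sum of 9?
Coefficient of x^9 in (x + x² + ... + x^4)^4. By inclusion-exclusion on dice exceeding 4: Σ_j (-1)^j C(4,j)·C(9-1-4j, 3) = C(4,0)·C(8,3) - C(4,1)·C(4,3) = 1·56 - 4·4 = 40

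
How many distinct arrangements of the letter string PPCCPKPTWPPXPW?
14! / (2! × 7! × 2! × 1! × 1! × 1!) = 4324320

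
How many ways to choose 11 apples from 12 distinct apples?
C(12,11) = 12!/(11!×1!) = 12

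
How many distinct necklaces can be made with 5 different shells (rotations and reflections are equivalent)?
(5-1)!/2 = 24/2 = 12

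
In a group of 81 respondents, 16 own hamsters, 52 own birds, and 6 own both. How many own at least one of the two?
|A∪B| = |A| + |B| - |A∩B| = 16 + 52 - 6 = 62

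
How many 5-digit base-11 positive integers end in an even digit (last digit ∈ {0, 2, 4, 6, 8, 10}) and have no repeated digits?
Last∈{0,2,4,6,8,10}. Last=0: 5040. Last nonzero: 5×9×P(9,3) = 22680. Total = 27720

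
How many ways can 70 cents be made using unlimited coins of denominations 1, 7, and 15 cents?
Coefficient of x^70 in 1/(1-x^1) · 1/(1-x^7) · 1/(1-x^15). Case on j = number of 15-cent coins (j = 0..4); remainder r = 70 - 15j is made from {1,7} in ⌊r/7⌋+1 ways. r = 70, 55, 40, 25, 10 → 11 + 8 + 6 + 4 + 2 = 31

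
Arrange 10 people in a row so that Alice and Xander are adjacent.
Treat as block: (10-1)! × 2! = 362880 × 2 = 725760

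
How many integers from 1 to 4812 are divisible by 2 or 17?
⌊4812/2⌋ + ⌊4812/17⌋ - ⌊4812/34⌋ = 2406 + 283 - 141 = 2548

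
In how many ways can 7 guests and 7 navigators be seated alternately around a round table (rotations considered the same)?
Fix one of the guests: (7-1)! ways for the remaining guests, × 7! ways for the navigators = 720 × 5040 = 3628800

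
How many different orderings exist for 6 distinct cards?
6! = 720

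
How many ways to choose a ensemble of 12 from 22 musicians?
C(22,12) = 22!/(12!×10!) = 646646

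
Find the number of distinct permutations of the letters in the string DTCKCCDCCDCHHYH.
15! / (6! × 3! × 1! × 3! × 1! × 1!) = 50450400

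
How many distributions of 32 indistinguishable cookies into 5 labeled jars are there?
C(32+5-1, 5-1) = C(36, 4) = 58905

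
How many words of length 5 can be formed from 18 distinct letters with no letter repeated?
P(18,5) = 18!/(18-5)! = 1028160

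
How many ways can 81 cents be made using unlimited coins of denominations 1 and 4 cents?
Coefficient of x^81 in 1/(1-x^1) · 1/(1-x^4). Use j coins of 4 for j = 0..⌊81/4⌋ = 20, the rest in 1s: 20 + 1 = 21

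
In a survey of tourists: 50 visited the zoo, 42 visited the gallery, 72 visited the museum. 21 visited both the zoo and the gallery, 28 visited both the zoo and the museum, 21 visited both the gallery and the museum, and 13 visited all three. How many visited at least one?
|A∪B∪C| = 50+42+72-21-28-21+13 = 107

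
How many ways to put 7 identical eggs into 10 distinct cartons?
C(7+10-1, 10-1) = C(16, 9) = 11440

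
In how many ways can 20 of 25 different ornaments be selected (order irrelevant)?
C(25,20) = 25!/(20!×5!) = 53130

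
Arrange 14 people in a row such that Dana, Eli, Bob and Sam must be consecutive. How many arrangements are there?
Treat the 4 as one block: (14-4+1)! × 4! = 39916800 × 24 = 958003200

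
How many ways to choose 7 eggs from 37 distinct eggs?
C(37,7) = 37!/(7!×30!) = 10295472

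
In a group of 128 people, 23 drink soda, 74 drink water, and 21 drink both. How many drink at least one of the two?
|A∪B| = |A| + |B| - |A∩B| = 23 + 74 - 21 = 76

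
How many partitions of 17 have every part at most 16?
Let r_j(i) = number of partitions of i into parts ≤ j, for i = 0..17. r_1(i) = 1 for all i; r_j(i) = r_{j-1}(i) + r_j(i-j). Rows j = 2..16: ≤2: 1 1 2 2 3 3 4 4 5 5 6 6 7 7 8 8 9 9; ≤3: 1 1 2 3 4 5 7 8 10 12 14 16 19 21 24 27 30 33; ≤4: 1 1 2 3 5 6 9 11 15 18 23 27 34 39 47 54 64 72; ≤5: 1 1 2 3 5 7 10 13 18 23 30 37 47 57 70 84 101 119; ≤6: 1 1 2 3 5 7 11 14 20 26 35 44 58 71 90 110 136 163; ≤7: 1 1 2 3 5 7 11 15 21 28 38 49 65 82 105 131 164 201; ≤8: 1 1 2 3 5 7 11 15 22 29 40 52 70 89 116 146 186 230; ≤9: 1 1 2 3 5 7 11 15 22 30 41 54 73 94 123 157 201 252; ≤10: 1 1 2 3 5 7 11 15 22 30 42 55 75 97 128 164 212 267; ≤11: 1 1 2 3 5 7 11 15 22 30 42 56 76 99 131 169 219 278; ≤12: 1 1 2 3 5 7 11 15 22 30 42 56 77 100 133 172 224 285; ≤13: 1 1 2 3 5 7 11 15 22 30 42 56 77 101 134 174 227 290; ≤14: 1 1 2 3 5 7 11 15 22 30 42 56 77 101 135 175 229 293; ≤15: 1 1 2 3 5 7 11 15 22 30 42 56 77 101 135 176 230 295; ≤16: 1 1 2 3 5 7 11 15 22 30 42 56 77 101 135 176 231 296. r_16(17) = 296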